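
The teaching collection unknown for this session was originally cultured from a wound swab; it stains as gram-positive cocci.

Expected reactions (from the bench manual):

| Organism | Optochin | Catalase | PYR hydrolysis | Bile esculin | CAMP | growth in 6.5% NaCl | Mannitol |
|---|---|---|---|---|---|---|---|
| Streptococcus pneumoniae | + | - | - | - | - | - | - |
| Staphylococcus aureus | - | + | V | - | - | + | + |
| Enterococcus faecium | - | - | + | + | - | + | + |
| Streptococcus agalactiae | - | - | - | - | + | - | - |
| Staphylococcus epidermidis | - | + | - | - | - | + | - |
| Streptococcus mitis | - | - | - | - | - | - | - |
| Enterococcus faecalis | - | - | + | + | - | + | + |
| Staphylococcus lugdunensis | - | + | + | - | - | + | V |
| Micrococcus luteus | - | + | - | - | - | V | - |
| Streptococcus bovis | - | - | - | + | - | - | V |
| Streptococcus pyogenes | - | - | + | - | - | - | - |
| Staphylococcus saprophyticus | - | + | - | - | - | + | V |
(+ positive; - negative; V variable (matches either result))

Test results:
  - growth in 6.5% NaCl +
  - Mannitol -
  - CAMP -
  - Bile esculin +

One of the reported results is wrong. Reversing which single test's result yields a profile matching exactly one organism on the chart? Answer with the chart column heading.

growth in 6.5% NaCl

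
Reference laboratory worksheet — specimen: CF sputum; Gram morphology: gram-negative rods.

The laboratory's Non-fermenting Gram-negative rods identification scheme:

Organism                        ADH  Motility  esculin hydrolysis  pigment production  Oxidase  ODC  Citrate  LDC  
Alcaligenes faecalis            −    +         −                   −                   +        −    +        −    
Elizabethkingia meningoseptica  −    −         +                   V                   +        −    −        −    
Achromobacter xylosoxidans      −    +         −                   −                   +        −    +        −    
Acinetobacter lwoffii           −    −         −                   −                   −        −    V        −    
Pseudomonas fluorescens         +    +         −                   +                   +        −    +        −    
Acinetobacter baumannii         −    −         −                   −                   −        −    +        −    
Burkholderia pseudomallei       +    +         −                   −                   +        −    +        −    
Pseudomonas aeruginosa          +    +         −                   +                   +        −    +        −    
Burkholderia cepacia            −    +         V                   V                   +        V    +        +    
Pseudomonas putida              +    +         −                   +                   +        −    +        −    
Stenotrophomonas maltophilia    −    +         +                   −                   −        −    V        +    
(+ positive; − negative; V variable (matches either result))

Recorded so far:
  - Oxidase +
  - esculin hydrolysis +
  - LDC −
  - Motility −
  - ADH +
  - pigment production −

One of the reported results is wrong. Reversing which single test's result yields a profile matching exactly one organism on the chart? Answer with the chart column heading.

ADH

As reported, no row in the chart matches all 6 reactions.
Reversing Oxidase → still no organism matches.
Reversing Motility → still no organism matches.
Reversing pigment production → still no organism matches.
Reversing LDC → still no organism matches.
Reversing ADH (to −) → unique match: Elizabethkingia meningoseptica.
Reversing esculin hydrolysis → still no organism matches.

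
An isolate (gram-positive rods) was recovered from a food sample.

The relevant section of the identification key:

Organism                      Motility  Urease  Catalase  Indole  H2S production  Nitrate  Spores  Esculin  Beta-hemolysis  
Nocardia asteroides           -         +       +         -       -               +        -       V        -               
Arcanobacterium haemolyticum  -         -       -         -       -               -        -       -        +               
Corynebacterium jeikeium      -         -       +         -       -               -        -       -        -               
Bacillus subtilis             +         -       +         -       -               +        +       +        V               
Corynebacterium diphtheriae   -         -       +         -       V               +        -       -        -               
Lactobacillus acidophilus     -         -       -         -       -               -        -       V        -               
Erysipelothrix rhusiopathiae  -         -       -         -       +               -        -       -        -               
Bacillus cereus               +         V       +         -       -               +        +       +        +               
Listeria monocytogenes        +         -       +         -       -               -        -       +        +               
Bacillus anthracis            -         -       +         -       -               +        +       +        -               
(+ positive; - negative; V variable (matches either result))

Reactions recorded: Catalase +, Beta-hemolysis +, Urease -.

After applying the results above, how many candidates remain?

Catalase +: excludes Arcanobacterium haemolyticum, Lactobacillus acidophilus, Erysipelothrix rhusiopathiae — 7 left.
Urease -: excludes Nocardia asteroides — 6 left.
Beta-hemolysis +: excludes Corynebacterium jeikeium, Corynebacterium diphtheriae, Bacillus anthracis — 3 left.
Still consistent: Bacillus cereus, Bacillus subtilis, Listeria monocytogenes.

3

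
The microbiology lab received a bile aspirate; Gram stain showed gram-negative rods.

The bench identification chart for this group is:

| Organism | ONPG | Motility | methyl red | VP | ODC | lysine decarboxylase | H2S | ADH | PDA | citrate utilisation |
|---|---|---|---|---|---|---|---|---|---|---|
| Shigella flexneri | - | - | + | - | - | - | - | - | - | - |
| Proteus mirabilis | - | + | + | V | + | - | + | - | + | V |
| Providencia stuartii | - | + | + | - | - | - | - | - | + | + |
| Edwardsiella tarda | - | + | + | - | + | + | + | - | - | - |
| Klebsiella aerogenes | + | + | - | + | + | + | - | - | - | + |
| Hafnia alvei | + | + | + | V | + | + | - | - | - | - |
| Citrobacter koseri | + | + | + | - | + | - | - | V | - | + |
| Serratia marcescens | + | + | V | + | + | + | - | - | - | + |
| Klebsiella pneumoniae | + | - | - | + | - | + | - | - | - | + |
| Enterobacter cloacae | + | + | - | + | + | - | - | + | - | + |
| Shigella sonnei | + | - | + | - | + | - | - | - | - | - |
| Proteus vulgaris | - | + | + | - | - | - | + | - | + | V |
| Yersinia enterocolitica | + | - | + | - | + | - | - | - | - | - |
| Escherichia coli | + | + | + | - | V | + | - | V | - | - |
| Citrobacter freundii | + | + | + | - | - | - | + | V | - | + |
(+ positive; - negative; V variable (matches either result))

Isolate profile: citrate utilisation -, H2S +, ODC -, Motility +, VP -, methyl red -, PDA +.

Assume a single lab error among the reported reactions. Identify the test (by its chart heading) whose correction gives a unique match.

methyl red

As reported, no row in the chart matches all 7 reactions.
Reversing PDA → still no organism matches.
Reversing ODC → still no organism matches.
Reversing methyl red (to +) → unique match: Proteus vulgaris.
Reversing H2S → still no organism matches.
Reversing citrate utilisation → still no organism matches.
Reversing Motility → still no organism matches.
Reversing VP → still no organism matches.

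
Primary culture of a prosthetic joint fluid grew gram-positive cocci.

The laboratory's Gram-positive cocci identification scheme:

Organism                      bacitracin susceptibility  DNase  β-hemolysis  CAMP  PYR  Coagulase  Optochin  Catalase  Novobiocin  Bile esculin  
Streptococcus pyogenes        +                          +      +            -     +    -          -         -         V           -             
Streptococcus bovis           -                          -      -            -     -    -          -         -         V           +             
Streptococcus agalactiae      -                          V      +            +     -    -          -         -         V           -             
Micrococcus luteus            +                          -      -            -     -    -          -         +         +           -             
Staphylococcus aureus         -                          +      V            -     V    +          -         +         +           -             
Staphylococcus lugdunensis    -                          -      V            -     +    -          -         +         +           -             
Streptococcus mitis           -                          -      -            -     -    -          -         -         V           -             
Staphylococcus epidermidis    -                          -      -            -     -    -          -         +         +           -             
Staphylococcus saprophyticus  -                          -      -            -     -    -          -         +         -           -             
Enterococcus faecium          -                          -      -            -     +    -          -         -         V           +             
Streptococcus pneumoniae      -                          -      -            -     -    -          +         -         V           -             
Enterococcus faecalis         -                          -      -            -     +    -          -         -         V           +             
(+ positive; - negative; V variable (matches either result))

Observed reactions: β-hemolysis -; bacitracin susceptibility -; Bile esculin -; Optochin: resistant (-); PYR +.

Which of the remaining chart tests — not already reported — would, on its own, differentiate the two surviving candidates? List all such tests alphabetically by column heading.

bacitracin susceptibility -: excludes Streptococcus pyogenes, Micrococcus luteus — 10 left.
β-hemolysis -: excludes Streptococcus agalactiae — 9 left.
Bile esculin -: excludes Streptococcus bovis, Enterococcus faecium, Enterococcus faecalis — 6 left.
Optochin -: excludes Streptococcus pneumoniae — 5 left.
PYR +: excludes Streptococcus mitis, Staphylococcus epidermidis, Staphylococcus saprophyticus — 2 left.
Two candidates remain: Staphylococcus aureus and Staphylococcus lugdunensis.
  DNase: Staphylococcus aureus +, Staphylococcus lugdunensis - — discriminates.
  CAMP: - vs - — same for both, does not separate.
  Coagulase: Staphylococcus aureus +, Staphylococcus lugdunensis - — discriminates.
  Catalase: + vs + — same for both, does not separate.
  Novobiocin: + vs + — same for both, does not separate.

Coagulase, DNase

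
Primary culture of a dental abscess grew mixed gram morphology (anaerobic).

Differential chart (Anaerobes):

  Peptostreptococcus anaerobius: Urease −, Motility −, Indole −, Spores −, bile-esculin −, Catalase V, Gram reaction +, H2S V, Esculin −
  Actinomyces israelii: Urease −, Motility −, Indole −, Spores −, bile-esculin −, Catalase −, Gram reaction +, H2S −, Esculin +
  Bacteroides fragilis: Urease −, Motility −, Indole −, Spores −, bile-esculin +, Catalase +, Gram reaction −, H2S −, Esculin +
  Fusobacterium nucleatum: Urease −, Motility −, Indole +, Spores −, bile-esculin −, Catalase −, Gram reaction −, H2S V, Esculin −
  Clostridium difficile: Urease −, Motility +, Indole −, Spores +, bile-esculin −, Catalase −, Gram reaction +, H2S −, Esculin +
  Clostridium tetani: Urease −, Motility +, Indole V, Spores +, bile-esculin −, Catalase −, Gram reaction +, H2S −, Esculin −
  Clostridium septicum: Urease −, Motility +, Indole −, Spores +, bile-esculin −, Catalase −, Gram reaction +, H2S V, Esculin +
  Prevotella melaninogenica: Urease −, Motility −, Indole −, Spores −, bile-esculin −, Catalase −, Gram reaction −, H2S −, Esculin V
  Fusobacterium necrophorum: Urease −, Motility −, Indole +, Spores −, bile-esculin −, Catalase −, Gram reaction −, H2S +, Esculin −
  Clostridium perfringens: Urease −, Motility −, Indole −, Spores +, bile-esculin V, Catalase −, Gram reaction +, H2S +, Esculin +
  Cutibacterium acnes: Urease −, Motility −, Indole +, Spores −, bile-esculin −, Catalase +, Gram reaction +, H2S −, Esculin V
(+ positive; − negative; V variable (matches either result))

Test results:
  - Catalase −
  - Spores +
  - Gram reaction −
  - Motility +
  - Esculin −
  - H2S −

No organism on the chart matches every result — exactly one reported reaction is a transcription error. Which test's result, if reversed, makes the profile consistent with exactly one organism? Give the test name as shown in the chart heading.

Gram reaction

As reported, no row in the chart matches all 6 reactions.
Reversing Motility → still no organism matches.
Reversing H2S → still no organism matches.
Reversing Esculin → still no organism matches.
Reversing Spores → still no organism matches.
Reversing Catalase → still no organism matches.
Reversing Gram reaction (to +) → unique match: Clostridium tetani.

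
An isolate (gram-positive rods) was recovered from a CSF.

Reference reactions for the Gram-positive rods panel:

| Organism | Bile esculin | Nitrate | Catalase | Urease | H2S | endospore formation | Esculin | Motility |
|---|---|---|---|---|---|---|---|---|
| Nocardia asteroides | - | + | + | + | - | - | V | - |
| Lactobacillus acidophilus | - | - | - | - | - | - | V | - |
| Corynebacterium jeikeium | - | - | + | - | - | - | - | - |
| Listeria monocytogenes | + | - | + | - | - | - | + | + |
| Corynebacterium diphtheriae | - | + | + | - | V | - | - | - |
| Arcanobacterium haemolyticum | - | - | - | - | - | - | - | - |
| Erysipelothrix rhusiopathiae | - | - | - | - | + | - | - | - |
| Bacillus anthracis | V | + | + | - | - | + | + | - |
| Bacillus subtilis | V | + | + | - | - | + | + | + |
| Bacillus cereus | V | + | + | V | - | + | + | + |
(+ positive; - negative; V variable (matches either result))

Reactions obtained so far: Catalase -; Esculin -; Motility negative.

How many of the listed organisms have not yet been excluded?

Motility -: excludes Listeria monocytogenes, Bacillus subtilis, Bacillus cereus — 7 left.
Catalase -: excludes Nocardia asteroides, Corynebacterium jeikeium, Corynebacterium diphtheriae, Bacillus anthracis — 3 left.
Esculin -: all 3 remaining candidates are consistent.
Still consistent: Arcanobacterium haemolyticum, Erysipelothrix rhusiopathiae, Lactobacillus acidophilus.

3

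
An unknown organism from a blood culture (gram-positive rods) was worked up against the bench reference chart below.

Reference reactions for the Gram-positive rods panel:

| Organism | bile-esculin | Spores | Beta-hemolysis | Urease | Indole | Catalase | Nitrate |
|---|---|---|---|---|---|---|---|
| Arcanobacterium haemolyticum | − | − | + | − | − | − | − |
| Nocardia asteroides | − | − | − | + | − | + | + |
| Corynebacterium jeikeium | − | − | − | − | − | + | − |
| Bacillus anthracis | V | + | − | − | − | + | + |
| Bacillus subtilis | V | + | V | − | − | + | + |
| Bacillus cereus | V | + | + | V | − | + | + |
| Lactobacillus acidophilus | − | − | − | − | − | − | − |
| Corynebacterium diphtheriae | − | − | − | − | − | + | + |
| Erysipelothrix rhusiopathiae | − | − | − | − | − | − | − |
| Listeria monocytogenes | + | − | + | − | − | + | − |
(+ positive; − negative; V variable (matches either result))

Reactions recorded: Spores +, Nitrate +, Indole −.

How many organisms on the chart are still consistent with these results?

3

Indole −: all 10 remaining candidates are consistent.
Spores +: excludes 7 organisms — 3 left.
Nitrate +: all 3 remaining candidates are consistent.
Still consistent: Bacillus anthracis, Bacillus cereus, Bacillus subtilis.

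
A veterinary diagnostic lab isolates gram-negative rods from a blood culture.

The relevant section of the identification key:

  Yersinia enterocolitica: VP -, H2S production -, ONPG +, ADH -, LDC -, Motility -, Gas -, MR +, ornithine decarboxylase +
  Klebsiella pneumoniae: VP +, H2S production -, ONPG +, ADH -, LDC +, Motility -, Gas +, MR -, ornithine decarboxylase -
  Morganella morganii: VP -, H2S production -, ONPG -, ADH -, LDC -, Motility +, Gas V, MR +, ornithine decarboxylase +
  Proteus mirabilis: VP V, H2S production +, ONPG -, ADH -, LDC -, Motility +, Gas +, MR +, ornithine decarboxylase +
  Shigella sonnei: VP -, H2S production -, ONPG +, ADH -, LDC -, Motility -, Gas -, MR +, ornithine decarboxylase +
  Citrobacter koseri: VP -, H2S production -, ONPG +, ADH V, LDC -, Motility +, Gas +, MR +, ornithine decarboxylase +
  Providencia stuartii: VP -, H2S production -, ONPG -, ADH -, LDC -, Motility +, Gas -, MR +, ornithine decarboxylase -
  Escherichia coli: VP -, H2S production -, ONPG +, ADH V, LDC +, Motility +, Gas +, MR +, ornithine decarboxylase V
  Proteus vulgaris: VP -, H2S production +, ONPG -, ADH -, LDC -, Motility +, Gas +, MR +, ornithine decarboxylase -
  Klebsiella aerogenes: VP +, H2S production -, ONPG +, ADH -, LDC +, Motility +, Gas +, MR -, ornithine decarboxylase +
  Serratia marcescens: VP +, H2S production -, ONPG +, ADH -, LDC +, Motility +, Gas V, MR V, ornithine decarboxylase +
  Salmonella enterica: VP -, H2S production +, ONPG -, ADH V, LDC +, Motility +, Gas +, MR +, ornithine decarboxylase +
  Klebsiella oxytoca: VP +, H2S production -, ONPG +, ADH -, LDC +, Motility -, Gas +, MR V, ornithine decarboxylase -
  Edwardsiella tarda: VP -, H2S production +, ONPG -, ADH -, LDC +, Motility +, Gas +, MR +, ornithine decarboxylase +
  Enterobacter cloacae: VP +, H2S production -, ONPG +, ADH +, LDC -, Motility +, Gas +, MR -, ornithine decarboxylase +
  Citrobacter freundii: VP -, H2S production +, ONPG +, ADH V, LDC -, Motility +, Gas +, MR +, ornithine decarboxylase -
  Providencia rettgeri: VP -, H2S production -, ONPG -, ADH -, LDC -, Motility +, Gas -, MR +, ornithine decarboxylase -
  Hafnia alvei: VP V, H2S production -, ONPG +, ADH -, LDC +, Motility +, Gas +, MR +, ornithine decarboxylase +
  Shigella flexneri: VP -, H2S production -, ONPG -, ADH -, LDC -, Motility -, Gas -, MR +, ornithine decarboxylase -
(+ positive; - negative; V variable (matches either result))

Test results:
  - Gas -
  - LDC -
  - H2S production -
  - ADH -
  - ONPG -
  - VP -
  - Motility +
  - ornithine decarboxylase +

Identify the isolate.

Morganella morganii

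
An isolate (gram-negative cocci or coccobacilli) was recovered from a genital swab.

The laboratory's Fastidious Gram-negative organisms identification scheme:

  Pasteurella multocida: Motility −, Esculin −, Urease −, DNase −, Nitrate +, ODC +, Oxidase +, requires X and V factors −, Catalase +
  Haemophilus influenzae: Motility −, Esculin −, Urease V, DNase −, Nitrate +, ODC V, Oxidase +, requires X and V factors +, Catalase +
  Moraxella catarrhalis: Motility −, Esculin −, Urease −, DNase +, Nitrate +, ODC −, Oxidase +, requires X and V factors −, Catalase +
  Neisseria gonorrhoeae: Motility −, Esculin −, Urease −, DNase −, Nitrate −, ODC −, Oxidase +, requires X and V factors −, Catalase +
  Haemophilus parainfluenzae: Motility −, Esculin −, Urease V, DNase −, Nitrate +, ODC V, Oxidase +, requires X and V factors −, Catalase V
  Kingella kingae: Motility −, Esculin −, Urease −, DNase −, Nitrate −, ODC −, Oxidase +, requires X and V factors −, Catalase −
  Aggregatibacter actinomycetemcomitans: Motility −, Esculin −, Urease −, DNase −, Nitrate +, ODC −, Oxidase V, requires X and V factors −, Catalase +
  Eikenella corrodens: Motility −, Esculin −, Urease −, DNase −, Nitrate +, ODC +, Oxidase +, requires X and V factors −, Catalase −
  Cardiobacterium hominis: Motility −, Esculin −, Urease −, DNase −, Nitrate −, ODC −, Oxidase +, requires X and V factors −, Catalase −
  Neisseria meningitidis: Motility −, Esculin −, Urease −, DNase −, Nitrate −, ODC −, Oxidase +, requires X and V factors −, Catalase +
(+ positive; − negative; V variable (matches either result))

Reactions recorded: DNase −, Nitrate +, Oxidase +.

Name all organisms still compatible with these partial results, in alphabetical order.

Aggregatibacter actinomycetemcomitans, Eikenella corrodens, Haemophilus influenzae, Haemophilus parainfluenzae, Pasteurella multocida

DNase −: excludes Moraxella catarrhalis — 9 left.
Oxidase +: all 9 remaining candidates are consistent.
Nitrate +: excludes Neisseria gonorrhoeae, Kingella kingae, Cardiobacterium hominis, Neisseria meningitidis — 5 left.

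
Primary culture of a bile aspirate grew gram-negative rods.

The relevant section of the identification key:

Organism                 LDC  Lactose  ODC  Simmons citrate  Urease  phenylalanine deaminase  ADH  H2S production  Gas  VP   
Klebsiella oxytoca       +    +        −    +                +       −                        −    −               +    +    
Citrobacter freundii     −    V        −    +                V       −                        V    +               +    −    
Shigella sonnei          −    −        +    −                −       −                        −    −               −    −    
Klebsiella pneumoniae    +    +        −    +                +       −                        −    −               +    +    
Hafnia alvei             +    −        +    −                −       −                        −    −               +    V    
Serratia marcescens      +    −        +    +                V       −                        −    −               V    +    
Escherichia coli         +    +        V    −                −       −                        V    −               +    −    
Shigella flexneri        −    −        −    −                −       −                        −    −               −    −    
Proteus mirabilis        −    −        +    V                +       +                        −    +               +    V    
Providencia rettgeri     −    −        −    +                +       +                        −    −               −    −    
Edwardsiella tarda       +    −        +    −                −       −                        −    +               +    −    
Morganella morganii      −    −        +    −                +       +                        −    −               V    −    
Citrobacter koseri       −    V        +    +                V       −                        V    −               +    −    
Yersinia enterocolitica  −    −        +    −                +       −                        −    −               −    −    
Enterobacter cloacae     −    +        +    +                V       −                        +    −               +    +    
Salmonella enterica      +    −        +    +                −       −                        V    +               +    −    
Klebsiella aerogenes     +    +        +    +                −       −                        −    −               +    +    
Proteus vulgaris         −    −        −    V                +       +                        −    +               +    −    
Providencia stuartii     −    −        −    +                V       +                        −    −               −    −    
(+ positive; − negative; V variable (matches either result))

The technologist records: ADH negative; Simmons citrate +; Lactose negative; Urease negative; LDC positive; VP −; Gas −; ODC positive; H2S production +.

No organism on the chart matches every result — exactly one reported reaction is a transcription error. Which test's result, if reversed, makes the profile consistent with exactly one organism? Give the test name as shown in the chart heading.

Gas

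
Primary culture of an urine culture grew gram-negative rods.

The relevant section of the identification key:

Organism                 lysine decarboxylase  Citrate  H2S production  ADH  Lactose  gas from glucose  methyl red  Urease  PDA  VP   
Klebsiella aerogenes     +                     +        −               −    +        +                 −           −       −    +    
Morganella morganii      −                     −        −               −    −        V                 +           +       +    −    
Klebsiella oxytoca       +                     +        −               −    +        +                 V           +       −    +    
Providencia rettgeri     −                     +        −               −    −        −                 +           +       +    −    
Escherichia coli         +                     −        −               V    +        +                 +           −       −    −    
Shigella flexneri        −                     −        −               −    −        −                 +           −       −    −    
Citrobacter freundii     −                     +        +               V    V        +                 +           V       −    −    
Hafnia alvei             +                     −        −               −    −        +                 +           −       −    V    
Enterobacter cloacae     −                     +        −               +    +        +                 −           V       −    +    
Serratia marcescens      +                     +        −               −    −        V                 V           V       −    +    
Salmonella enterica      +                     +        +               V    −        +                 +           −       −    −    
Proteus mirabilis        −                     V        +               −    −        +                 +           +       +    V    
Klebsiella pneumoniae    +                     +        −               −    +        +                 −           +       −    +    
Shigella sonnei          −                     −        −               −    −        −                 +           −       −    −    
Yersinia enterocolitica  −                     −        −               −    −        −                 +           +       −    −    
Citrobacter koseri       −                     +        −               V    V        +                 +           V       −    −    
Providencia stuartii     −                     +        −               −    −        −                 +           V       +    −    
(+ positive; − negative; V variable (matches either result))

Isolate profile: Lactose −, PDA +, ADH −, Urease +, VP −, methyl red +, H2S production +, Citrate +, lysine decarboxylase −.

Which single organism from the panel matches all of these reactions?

Proteus mirabilis

VP −: excludes 5 organisms — 12 left.
Lactose −: excludes Escherichia coli — 11 left.
PDA +: excludes 7 organisms — 4 left.
lysine decarboxylase −: all 4 remaining candidates are consistent.
Citrate +: excludes Morganella morganii — 3 left.
H2S production +: excludes Providencia rettgeri, Providencia stuartii — 1 left.
ADH −: the one remaining candidate is consistent.
Urease +: the one remaining candidate is consistent.
methyl red +: the one remaining candidate is consistent.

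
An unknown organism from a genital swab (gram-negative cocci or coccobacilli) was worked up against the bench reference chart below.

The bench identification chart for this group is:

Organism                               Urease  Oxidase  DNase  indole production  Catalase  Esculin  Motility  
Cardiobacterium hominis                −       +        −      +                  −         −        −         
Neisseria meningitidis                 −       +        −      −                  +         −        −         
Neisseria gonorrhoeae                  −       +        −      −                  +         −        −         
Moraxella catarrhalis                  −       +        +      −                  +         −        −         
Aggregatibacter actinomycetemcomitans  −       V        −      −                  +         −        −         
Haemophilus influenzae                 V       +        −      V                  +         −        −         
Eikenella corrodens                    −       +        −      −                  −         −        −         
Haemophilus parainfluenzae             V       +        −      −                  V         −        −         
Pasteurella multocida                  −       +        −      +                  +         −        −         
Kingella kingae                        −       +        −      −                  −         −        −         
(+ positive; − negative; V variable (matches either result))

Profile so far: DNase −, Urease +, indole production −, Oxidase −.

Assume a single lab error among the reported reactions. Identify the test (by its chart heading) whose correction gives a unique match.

Urease

As reported, no row in the chart matches all 4 reactions.
Reversing Urease (to −) → unique match: Aggregatibacter actinomycetemcomitans.
Reversing indole production → still no organism matches.
Reversing DNase → still no organism matches.
Reversing Oxidase → 2 organisms match (not unique).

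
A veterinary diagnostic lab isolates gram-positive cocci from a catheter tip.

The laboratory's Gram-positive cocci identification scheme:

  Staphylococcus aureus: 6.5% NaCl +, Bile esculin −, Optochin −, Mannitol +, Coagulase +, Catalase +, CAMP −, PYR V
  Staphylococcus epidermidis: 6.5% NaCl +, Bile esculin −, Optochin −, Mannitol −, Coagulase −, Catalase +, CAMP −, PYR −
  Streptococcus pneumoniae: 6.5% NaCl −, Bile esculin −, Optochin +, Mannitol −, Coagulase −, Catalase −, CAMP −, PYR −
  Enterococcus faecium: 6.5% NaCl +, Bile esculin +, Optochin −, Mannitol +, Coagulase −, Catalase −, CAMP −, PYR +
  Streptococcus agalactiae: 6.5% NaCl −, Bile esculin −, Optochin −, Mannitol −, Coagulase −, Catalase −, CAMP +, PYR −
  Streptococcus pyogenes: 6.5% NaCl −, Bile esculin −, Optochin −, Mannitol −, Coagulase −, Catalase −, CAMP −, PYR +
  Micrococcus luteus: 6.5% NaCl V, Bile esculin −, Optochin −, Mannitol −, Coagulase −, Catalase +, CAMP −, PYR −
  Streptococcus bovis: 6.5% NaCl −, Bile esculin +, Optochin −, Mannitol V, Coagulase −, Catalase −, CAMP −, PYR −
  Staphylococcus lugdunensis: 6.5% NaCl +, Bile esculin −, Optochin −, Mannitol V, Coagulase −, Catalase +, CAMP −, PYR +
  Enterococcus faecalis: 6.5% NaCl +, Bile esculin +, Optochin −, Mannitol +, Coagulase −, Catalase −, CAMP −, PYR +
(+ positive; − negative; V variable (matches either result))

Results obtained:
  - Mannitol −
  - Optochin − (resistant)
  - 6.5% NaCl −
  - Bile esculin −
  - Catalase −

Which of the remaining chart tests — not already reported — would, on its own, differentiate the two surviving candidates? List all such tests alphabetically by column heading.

Mannitol −: excludes Staphylococcus aureus, Enterococcus faecium, Enterococcus faecalis — 7 left.
Bile esculin −: excludes Streptococcus bovis — 6 left.
Optochin −: excludes Streptococcus pneumoniae — 5 left.
6.5% NaCl −: excludes Staphylococcus epidermidis, Staphylococcus lugdunensis — 3 left.
Catalase −: excludes Micrococcus luteus — 2 left.
Two candidates remain: Streptococcus agalactiae and Streptococcus pyogenes.
  Coagulase: − vs − — same for both, does not separate.
  CAMP: Streptococcus agalactiae +, Streptococcus pyogenes − — discriminates.
  PYR: Streptococcus agalactiae −, Streptococcus pyogenes + — discriminates.

CAMP, PYR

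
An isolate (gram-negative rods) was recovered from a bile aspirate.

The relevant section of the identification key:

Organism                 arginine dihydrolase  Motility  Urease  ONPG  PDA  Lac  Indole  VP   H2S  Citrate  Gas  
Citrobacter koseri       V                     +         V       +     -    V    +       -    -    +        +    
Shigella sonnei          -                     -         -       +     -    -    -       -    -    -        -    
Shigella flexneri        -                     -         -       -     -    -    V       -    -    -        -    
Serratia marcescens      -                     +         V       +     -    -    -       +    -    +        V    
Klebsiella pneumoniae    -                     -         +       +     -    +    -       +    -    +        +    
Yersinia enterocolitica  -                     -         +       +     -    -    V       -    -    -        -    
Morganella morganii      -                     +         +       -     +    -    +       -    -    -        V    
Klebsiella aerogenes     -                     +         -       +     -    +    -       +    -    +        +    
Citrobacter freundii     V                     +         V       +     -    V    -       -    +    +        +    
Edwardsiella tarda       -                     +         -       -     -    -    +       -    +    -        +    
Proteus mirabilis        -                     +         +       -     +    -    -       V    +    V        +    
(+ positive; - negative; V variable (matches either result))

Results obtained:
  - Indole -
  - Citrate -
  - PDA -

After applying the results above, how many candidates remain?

3

PDA -: excludes Morganella morganii, Proteus mirabilis — 9 left.
Citrate -: excludes 5 organisms — 4 left.
Indole -: excludes Edwardsiella tarda — 3 left.
Still consistent: Shigella flexneri, Shigella sonnei, Yersinia enterocolitica.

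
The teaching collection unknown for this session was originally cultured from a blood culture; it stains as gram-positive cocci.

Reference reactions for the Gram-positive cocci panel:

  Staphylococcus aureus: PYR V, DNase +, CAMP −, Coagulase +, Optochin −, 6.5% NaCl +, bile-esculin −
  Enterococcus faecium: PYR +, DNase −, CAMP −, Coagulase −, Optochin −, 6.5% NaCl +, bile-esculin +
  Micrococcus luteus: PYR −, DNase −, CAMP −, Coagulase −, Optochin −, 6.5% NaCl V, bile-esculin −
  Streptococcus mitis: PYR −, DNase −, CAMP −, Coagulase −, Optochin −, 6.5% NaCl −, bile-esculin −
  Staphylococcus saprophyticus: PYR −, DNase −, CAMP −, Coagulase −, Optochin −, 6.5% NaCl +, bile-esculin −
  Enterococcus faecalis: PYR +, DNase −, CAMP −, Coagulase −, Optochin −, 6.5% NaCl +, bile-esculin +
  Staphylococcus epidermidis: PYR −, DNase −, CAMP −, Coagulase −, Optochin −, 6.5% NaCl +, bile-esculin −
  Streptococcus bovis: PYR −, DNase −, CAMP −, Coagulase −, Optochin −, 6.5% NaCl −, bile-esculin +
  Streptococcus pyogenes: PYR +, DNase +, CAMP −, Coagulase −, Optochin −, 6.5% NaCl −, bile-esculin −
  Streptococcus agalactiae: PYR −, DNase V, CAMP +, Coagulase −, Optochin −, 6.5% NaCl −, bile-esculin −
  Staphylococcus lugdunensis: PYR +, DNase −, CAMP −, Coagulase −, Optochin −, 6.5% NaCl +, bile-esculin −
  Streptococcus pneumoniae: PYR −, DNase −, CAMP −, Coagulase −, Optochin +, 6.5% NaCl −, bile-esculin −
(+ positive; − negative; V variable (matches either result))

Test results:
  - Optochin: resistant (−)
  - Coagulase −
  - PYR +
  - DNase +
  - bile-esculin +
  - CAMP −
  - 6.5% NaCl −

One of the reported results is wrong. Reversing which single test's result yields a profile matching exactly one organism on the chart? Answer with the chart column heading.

As reported, no row in the chart matches all 7 reactions.
Reversing bile-esculin (to −) → unique match: Streptococcus pyogenes.
Reversing Coagulase → still no organism matches.
Reversing PYR → still no organism matches.
Reversing 6.5% NaCl → still no organism matches.
Reversing DNase → still no organism matches.
Reversing CAMP → still no organism matches.
Reversing Optochin → still no organism matches.

bile-esculin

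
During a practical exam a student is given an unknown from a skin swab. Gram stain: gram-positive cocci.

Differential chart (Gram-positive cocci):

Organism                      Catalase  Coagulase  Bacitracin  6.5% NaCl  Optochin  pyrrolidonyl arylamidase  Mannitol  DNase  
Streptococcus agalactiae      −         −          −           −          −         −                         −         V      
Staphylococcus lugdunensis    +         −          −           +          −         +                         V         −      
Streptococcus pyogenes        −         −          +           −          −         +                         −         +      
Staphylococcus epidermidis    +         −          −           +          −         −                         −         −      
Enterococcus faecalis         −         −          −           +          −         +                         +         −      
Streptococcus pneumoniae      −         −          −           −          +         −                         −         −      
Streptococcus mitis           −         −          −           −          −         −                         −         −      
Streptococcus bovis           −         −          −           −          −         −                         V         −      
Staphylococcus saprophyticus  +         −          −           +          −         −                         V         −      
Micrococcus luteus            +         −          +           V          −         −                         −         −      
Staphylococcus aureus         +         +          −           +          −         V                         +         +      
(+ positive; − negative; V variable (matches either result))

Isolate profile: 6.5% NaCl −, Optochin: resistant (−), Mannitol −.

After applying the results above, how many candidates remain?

Optochin −: excludes Streptococcus pneumoniae — 10 left.
Mannitol −: excludes Enterococcus faecalis, Staphylococcus aureus — 8 left.
6.5% NaCl −: excludes Staphylococcus lugdunensis, Staphylococcus epidermidis, Staphylococcus saprophyticus — 5 left.
Still consistent: Micrococcus luteus, Streptococcus agalactiae, Streptococcus bovis, Streptococcus mitis, Streptococcus pyogenes.

5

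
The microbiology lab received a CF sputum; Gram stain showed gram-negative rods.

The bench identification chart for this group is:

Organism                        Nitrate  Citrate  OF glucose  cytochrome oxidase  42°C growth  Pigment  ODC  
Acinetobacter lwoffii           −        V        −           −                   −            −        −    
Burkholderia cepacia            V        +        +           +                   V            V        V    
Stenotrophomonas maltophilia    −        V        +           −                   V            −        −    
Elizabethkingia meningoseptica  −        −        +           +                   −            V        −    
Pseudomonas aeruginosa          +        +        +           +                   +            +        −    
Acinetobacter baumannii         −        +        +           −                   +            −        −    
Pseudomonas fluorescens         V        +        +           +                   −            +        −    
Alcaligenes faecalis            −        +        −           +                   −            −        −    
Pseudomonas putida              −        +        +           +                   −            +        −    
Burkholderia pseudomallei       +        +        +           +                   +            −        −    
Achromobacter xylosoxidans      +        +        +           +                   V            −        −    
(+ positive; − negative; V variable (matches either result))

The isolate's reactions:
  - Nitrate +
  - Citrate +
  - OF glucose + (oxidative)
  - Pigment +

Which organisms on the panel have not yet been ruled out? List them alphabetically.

Burkholderia cepacia, Pseudomonas aeruginosa, Pseudomonas fluorescens

Citrate +: excludes Elizabethkingia meningoseptica — 10 left.
Nitrate +: excludes 5 organisms — 5 left.
OF glucose +: all 5 remaining candidates are consistent.
Pigment +: excludes Burkholderia pseudomallei, Achromobacter xylosoxidans — 3 left.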